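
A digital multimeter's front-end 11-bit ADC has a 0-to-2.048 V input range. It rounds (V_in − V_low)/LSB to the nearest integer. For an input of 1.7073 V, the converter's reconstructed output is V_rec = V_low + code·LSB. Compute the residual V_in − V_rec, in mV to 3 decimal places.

0.300 mV

Step size: 2.048 V ÷ 2^11 = 1.000 mV.
(V_in − V_low)/LSB = (1.7073 − 0)/0.001 = 1707.3000 → code 1707 (round).
Code 1707 maps back to 0 + 1707×0.001 V = 1.707 V.
Error = 1.7073 − 1.707 = 0.0003 V = 0.300 mV.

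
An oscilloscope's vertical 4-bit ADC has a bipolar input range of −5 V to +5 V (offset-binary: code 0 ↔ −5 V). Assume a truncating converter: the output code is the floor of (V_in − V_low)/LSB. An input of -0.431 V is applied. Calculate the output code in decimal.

code 7

Full-scale span = 10 V; LSB = 10/2^4 = 0.6250 V.
Input sits at 7.310 steps above V_low.
So the output code is 7.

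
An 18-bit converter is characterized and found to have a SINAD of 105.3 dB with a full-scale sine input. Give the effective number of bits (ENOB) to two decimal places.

ENOB = (SINAD − 1.76) / 6.02 = (105.3 − 1.76)/6.02 = 17.199.

17.20 bits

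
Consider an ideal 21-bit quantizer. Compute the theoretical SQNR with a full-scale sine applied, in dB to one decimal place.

SNR ≈ 6.02·N + 1.76 dB = 6.02·21 + 1.76 = 128.18 dB.

128.2 dB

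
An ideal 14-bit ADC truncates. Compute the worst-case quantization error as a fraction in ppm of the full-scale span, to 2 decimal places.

61.04 ppm

Truncating → worst-case error = 1 LSB = V_FS/2^14, so 1e+06/16384 = 61.0352 ppm of full scale.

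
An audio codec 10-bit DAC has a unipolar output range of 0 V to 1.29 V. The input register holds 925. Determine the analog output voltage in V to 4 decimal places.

1.1653 V

LSB = 1.29 V / 2^10 = 1.260 mV.
V_out = 0 + 925 × 0.00125977 V = 1.16528 V.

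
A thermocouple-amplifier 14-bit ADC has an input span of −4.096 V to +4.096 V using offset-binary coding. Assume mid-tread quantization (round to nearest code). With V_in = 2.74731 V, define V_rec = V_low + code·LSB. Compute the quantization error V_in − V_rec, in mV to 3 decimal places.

-0.190 mV

Step size: 8.192 V ÷ 2^14 = 0.500 mV.
Scaled input = 13686.6200 LSBs, so code = 13687.
Code 13687 maps back to (−4.096) + 13687×0.0005 V = 2.7475 V.
Error = 2.74731 − 2.7475 = -0.00019 V = -0.190 mV.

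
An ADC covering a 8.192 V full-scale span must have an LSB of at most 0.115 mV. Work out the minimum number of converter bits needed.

Number of steps required ≥ 8.192 V / 0.115 mV = 71234.78.
Need 2^N ≥ 71234.78; 2^16 = 65536, 2^17 = 131072.
Minimum N = 17.

17 bits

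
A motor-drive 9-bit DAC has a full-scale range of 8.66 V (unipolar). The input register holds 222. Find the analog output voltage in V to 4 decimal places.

3.7549 V

LSB = 8.66 V / 2^9 = 16.914 mV.
V_out = 0 + 222 × 0.0169141 V = 3.75492 V.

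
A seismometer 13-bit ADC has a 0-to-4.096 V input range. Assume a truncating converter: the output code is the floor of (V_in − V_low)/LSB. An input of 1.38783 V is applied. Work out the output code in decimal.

With 8192 levels over 4.096 V, one step is 0.500 mV.
Input sits at 2775.660 steps above V_low.
⌊·⌋(2775.660) = 2775.

code 2775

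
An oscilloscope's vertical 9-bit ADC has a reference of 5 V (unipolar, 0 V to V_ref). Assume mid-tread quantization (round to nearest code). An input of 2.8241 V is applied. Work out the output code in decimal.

With 512 levels over 5 V, one step is 9.766 mV.
Input sits at 289.188 steps above V_low.
So the output code is 289.

code 289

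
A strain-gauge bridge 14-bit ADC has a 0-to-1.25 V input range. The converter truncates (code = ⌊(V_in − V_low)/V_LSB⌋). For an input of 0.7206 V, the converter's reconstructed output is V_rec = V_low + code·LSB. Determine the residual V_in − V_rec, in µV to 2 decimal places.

3.69 µV

LSB = 1.25/2^14 = 76.29 µV.
(0.7206 − 0)/7.62939e-05 = 9445.0483; ⌊·⌋ gives code 9445.
Reconstructed: 0.72059631 V.
Error = 0.7206 − 0.72059631 = 3.68652e-06 V = 3.69 µV.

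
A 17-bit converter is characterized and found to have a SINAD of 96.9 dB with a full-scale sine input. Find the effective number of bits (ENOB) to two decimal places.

ENOB = (SINAD − 1.76) / 6.02 = (96.9 − 1.76)/6.02 = 15.804.

15.80 bits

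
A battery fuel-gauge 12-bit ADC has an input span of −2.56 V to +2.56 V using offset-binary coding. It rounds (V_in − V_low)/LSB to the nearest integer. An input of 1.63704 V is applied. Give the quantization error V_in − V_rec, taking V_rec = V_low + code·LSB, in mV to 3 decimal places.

-0.460 mV

Step size: 5.12 V ÷ 2^12 = 1.250 mV.
(V_in − V_low)/LSB = (1.63704 − (−2.56))/0.00125 = 3357.6320 → code 3358 (round).
V_rec = (−2.56) + 3358·0.00125 = 1.6375 V.
Difference: -0.00046 V → -0.460 mV.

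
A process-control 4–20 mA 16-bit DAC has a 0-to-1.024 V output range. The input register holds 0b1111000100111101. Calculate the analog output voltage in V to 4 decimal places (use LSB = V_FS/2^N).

LSB = 1.024 V / 2^16 = 15.62 µV.
Code 0b1111000100111101 = 61757 decimal.
V_out = 0 + 61757 × 1.5625e-05 V = 0.964953 V.

0.9650 V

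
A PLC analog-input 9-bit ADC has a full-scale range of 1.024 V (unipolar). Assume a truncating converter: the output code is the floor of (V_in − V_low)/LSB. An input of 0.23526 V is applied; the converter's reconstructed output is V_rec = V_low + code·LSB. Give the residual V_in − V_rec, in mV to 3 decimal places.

One LSB is 1.024 V / 512 = 2.000 mV.
Scaled input = 117.6300 LSBs, so code = 117.
Reconstructed: 0.234 V.
V_in − V_rec = 0.00126 V = 1.260 mV.

1.260 mV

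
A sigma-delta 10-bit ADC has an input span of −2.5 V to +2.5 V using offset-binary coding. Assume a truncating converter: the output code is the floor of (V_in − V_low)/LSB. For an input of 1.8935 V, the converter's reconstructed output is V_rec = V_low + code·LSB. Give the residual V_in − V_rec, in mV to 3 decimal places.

3.852 mV

One LSB is 5 V / 1024 = 4.883 mV.
(V_in − V_low)/LSB = (1.8935 − (−2.5))/0.00488281 = 899.7888 → code 899 (floor).
Code 899 maps back to (−2.5) + 899×0.00488281 V = 1.8896484 V.
V_in − V_rec = 0.00385156 V = 3.852 mV.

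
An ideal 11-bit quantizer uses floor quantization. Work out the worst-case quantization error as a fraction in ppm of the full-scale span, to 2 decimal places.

Truncating → worst-case error = 1 LSB = V_FS/2^11, so 1e+06/2048 = 488.281 ppm of full scale.

488.28 ppm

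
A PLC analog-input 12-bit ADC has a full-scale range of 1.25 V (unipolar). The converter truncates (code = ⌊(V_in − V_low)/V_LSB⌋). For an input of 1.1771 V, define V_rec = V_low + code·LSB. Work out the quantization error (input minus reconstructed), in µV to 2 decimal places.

37.01 µV

Step size: 1.25 V ÷ 2^12 = 305.18 µV.
(V_in − V_low)/LSB = (1.1771 − 0)/0.000305176 = 3857.1213 → code 3857 (floor).
V_rec = 0 + 3857·0.000305176 = 1.177063 V.
V_in − V_rec = 3.70117e-05 V = 37.01 µV.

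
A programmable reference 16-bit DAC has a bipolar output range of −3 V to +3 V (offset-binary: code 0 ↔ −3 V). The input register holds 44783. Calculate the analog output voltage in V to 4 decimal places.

LSB = 6 V / 2^16 = 91.55 µV.
V_out = (−3) + 44783 × 9.15527e-05 V = 1.10001 V.

1.1000 V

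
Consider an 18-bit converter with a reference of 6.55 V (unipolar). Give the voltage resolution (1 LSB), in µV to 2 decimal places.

Full-scale span = 6.55 V.
LSB = 6.55 / 2^18 = 6.55 / 262144 = 2.49863e-05 V = 24.99 µV.

24.99 µV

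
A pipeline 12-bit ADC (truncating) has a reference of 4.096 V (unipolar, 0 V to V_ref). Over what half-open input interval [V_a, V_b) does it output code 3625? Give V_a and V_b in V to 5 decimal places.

LSB = 4.096/2^12 = 1.000 mV.
V_a = V_low + 3625·LSB = 3.625 V; V_b = V_low + 3626·LSB = 3.626 V.

[3.62500 V, 3.62600 V)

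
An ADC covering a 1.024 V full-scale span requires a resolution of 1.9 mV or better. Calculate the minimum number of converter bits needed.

10 bits

Number of steps required ≥ 1.024 V / 1.9 mV = 538.95.
Need 2^N ≥ 538.95; 2^9 = 512, 2^10 = 1024.
Minimum N = 10.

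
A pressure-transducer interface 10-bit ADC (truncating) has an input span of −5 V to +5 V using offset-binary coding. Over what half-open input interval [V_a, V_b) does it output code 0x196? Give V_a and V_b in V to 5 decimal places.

LSB = 10/2^10 = 9.766 mV.
Code 0x196 = 406 decimal.
V_a = V_low + 406·LSB = -1.03516 V; V_b = V_low + 407·LSB = -1.02539 V.

[-1.03516 V, -1.02539 V)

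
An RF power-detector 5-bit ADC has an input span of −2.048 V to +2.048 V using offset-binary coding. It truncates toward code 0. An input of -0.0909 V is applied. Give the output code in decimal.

With 32 levels over 4.096 V, one step is 128.000 mV.
(V_in − V_low)/LSB = (-0.0909 − (−2.048)) / 0.128 = 15.290.
Floor → code 15.

code 15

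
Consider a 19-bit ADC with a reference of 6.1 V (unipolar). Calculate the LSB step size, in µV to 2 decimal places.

11.63 µV

Full-scale span = 6.1 V.
LSB = 6.1 / 2^19 = 6.1 / 524288 = 1.16348e-05 V = 11.63 µV.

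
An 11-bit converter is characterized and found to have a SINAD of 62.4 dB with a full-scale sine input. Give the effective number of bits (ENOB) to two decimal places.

ENOB = (SINAD − 1.76) / 6.02 = (62.4 − 1.76)/6.02 = 10.073.

10.07 bits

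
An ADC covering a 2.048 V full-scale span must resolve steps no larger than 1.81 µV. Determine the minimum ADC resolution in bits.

21 bits

Number of steps required ≥ 2.048 V / 1.81 µV = 1131491.71.
Need 2^N ≥ 1131491.71; 2^20 = 1048576, 2^21 = 2097152.
Minimum N = 21.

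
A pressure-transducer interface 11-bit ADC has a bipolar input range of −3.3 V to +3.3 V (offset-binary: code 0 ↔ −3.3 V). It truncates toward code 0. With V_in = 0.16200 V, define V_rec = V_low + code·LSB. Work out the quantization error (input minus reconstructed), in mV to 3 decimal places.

0.867 mV

One LSB is 6.6 V / 2048 = 3.223 mV.
(V_in − V_low)/LSB = (0.16200 − (−3.3))/0.00322266 = 1074.2691 → code 1074 (floor).
V_rec = (−3.3) + 1074·0.00322266 = 0.16113281 V.
Difference: 0.000867188 V → 0.867 mV.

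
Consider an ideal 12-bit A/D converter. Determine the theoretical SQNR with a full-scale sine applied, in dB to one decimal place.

74.0 dB

SNR ≈ 6.02·N + 1.76 dB = 6.02·12 + 1.76 = 74.00 dB.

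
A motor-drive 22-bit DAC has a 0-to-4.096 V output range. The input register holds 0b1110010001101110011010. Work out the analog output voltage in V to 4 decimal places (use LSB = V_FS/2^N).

LSB = 4.096 V / 2^22 = 0.98 µV.
Code 0b1110010001101110011010 = 3742618 decimal.
V_out = 0 + 3742618 × 9.76563e-07 V = 3.6549 V.

3.6549 V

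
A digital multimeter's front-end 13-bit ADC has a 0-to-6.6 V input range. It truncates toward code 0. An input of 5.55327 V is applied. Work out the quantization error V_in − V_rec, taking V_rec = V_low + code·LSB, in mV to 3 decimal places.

One LSB is 6.6 V / 8192 = 0.806 mV.
Scaled input = 6892.7860 LSBs, so code = 6892.
Code 6892 maps back to 0 + 6892×0.000805664 V = 5.5526367 V.
Error = 5.55327 − 5.5526367 = 0.000633281 V = 0.633 mV.

0.633 mV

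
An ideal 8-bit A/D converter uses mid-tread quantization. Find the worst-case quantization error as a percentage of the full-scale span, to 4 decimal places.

0.1953 %

Rounding → worst-case error = ½ LSB = V_FS/2^9, so 100/512 = 0.195312 % of full scale.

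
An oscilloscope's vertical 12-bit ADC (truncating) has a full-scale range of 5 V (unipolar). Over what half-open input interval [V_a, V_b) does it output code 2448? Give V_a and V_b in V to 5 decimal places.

[2.98828 V, 2.98950 V)

LSB = 5/2^12 = 1.221 mV.
V_a = V_low + 2448·LSB = 2.98828 V; V_b = V_low + 2449·LSB = 2.9895 V.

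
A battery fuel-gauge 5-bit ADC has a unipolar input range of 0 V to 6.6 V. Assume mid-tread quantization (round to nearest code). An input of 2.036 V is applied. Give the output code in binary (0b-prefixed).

Full-scale span = 6.6 V; LSB = 6.6/2^5 = 206.250 mV.
(2.036 − 0) / 0.20625 = 9.872 LSBs.
So the output code is 10.
In binary (0b-prefixed): 0b1010.

code 0b1010 (decimal 10)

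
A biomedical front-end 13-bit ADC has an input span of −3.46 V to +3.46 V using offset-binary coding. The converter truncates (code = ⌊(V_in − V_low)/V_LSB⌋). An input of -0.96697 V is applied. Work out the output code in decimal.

code 2951

Full-scale span = 6.92 V; LSB = 6.92/2^13 = 0.845 mV.
(-0.96697 − (−3.46)) / 0.000844727 = 2951.286 LSBs.
⌊·⌋(2951.286) = 2951.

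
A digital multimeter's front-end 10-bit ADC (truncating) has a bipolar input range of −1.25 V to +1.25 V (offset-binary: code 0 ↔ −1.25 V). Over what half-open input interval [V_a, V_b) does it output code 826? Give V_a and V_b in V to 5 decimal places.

[0.76660 V, 0.76904 V)

LSB = 2.5/2^10 = 2.441 mV.
V_a = V_low + 826·LSB = 0.766602 V; V_b = V_low + 827·LSB = 0.769043 V.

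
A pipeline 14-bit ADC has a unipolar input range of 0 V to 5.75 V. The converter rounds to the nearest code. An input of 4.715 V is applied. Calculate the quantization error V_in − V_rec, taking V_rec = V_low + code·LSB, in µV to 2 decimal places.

One LSB is 5.75 V / 16384 = 350.95 µV.
(4.715 − 0)/0.000350952 = 13434.8800; round gives code 13435.
Code 13435 maps back to 0 + 13435×0.000350952 V = 4.7150421 V.
Error = 4.715 − 4.7150421 = -4.21143e-05 V = -42.11 µV.

-42.11 µV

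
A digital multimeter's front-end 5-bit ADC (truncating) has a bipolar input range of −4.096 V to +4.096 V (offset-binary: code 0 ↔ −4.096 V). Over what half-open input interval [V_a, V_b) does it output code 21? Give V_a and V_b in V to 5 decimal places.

[1.28000 V, 1.53600 V)

LSB = 8.192/2^5 = 256.000 mV.
V_a = V_low + 21·LSB = 1.28 V; V_b = V_low + 22·LSB = 1.536 V.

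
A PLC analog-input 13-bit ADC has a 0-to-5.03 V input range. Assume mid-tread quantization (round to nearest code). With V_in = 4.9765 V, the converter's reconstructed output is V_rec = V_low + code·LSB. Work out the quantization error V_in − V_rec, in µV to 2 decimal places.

-80.81 µV

One LSB is 5.03 V / 8192 = 0.614 mV.
(4.9765 − 0)/0.000614014 = 8104.8684; round gives code 8105.
Code 8105 maps back to 0 + 8105×0.000614014 V = 4.9765808 V.
V_in − V_rec = -8.08105e-05 V = -80.81 µV.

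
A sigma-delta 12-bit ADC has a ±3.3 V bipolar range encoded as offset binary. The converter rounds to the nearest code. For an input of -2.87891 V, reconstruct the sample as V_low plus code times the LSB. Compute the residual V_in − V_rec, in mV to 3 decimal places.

Step size: 6.6 V ÷ 2^12 = 1.611 mV.
(-2.87891 − (−3.3))/0.00161133 = 261.3310; round gives code 261.
Reconstructed: -2.8794434 V.
V_in − V_rec = 0.000533359 V = 0.533 mV.

0.533 mV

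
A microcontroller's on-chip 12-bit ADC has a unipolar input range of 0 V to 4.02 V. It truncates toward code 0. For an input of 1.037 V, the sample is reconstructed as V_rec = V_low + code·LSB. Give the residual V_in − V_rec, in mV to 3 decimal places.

0.594 mV

Step size: 4.02 V ÷ 2^12 = 0.981 mV.
(1.037 − 0)/0.000981445 = 1056.6050; ⌊·⌋ gives code 1056.
Reconstructed: 1.0364062 V.
V_in − V_rec = 0.00059375 V = 0.594 mV.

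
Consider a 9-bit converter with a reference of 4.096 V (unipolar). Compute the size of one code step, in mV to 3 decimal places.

8.000 mV

Full-scale span = 4.096 V.
LSB = 4.096 / 2^9 = 4.096 / 512 = 0.008 V = 8.000 mV.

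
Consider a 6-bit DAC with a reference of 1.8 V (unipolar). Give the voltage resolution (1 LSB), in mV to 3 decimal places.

Full-scale span = 1.8 V.
LSB = 1.8 / 2^6 = 1.8 / 64 = 0.028125 V = 28.125 mV.

28.125 mV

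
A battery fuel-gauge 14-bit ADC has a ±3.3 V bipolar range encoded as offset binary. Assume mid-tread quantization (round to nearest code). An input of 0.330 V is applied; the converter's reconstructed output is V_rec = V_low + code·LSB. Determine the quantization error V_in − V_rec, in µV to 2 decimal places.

80.57 µV

Step size: 6.6 V ÷ 2^14 = 402.83 µV.
(0.330 − (−3.3))/0.000402832 = 9011.2000; round gives code 9011.
Reconstructed: 0.32991943 V.
Error = 0.330 − 0.32991943 = 8.05664e-05 V = 80.57 µV.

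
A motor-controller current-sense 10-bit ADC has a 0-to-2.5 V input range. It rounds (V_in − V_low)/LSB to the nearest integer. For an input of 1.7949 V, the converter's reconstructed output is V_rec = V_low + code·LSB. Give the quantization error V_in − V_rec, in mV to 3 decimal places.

LSB = 2.5/2^10 = 2.441 mV.
Scaled input = 735.1910 LSBs, so code = 735.
Reconstructed: 1.7944336 V.
Error = 1.7949 − 1.7944336 = 0.000466406 V = 0.466 mV.

0.466 mV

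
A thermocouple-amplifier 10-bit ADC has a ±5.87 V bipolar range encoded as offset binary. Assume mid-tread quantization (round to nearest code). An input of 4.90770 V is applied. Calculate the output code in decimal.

code 940

LSB = 11.74 V / 1024 = 11.465 mV.
(V_in − V_low)/LSB = (4.90770 − (−5.87)) / 0.0114648 = 940.065.
Round → code 940.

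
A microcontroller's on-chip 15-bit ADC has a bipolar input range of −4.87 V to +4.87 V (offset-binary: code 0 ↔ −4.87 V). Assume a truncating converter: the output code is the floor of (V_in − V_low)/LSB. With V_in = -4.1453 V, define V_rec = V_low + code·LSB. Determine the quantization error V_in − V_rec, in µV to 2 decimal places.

25.93 µV

Step size: 9.74 V ÷ 2^15 = 297.24 µV.
(V_in − V_low)/LSB = (-4.1453 − (−4.87))/0.000297241 = 2438.0872 → code 2438 (floor).
Reconstructed: -4.1453259 V.
Error = -4.1453 − (−4.1453259) = 2.59277e-05 V = 25.93 µV.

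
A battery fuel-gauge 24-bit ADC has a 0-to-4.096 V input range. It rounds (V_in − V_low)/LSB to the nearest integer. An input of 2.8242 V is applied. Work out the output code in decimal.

LSB = 4.096 V / 16777216 = 0.24 µV.
Input sits at 11567923.200 steps above V_low.
So the output code is 11567923.

code 11567923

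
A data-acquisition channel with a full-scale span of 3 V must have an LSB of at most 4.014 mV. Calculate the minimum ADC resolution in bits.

Number of steps required ≥ 3 V / 4.014 mV = 747.38.
Need 2^N ≥ 747.38; 2^9 = 512, 2^10 = 1024.
Minimum N = 10.

10 bits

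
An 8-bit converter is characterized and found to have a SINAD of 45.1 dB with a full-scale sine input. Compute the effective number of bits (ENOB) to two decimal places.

ENOB = (SINAD − 1.76) / 6.02 = (45.1 − 1.76)/6.02 = 7.199.

7.20 bits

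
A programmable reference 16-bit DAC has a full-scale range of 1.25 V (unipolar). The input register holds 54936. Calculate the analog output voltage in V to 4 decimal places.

1.0478 V

LSB = 1.25 V / 2^16 = 19.07 µV.
V_out = 0 + 54936 × 1.90735e-05 V = 1.04782 V.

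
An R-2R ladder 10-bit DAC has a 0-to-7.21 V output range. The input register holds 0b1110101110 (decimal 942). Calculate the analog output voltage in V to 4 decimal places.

LSB = 7.21 V / 2^10 = 7.041 mV.
Code 0b1110101110 = 942 decimal.
V_out = 0 + 942 × 0.00704102 V = 6.63264 V.

6.6326 V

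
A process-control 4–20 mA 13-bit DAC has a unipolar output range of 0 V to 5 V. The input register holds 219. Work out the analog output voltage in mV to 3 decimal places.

LSB = 5 V / 2^13 = 0.610 mV.
V_out = 0 + 219 × 0.000610352 V = 0.133667 V.
= 133.667 mV.

133.667 mV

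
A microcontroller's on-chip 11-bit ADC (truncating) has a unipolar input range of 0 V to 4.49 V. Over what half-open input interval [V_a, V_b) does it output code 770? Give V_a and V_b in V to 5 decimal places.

[1.68813 V, 1.69033 V)

LSB = 4.49/2^11 = 2.192 mV.
V_a = V_low + 770·LSB = 1.68813 V; V_b = V_low + 771·LSB = 1.69033 V.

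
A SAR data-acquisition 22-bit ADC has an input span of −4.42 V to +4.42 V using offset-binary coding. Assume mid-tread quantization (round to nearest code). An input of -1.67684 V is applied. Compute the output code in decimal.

Full-scale span = 8.84 V; LSB = 8.84/2^22 = 2.11 µV.
Input sits at 1301543.774 steps above V_low.
round(1301543.774) = 1301544.

code 1301544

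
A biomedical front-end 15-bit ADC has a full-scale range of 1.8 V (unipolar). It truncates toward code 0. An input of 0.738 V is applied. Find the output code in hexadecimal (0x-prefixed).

With 32768 levels over 1.8 V, one step is 54.93 µV.
(0.738 − 0) / 5.49316e-05 = 13434.880 LSBs.
Floor → code 13434.
In hexadecimal (0x-prefixed): 0x347A.

code 0x347A (decimal 13434)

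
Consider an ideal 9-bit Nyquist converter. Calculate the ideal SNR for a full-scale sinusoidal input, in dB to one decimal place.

55.9 dB

SNR ≈ 6.02·N + 1.76 dB = 6.02·9 + 1.76 = 55.94 dB.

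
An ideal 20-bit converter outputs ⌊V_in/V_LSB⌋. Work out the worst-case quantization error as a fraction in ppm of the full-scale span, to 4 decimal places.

0.9537 ppm

Truncating → worst-case error = 1 LSB = V_FS/2^20, so 1e+06/1048576 = 0.953674 ppm of full scale.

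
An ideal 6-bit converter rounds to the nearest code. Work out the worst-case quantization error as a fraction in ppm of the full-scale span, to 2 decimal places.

Rounding → worst-case error = ½ LSB = V_FS/2^7, so 1e+06/128 = 7812.5 ppm of full scale.

7812.50 ppm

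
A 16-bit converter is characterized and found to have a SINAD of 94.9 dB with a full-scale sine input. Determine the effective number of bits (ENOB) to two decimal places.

15.47 bits

ENOB = (SINAD − 1.76) / 6.02 = (94.9 − 1.76)/6.02 = 15.472.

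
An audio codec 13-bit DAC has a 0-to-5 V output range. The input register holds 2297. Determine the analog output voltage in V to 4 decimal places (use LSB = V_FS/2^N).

LSB = 5 V / 2^13 = 0.610 mV.
V_out = 0 + 2297 × 0.000610352 V = 1.40198 V.

1.4020 V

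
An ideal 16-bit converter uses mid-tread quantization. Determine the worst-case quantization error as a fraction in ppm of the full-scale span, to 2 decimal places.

Rounding → worst-case error = ½ LSB = V_FS/2^17, so 1e+06/131072 = 7.62939 ppm of full scale.

7.63 ppm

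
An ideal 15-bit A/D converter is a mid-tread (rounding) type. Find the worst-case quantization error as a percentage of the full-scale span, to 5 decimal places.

Rounding → worst-case error = ½ LSB = V_FS/2^16, so 100/65536 = 0.00152588 % of full scale.

0.00153 %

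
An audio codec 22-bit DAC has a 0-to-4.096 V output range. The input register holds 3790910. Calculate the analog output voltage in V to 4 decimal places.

3.7021 V

LSB = 4.096 V / 2^22 = 0.98 µV.
V_out = 0 + 3790910 × 9.76563e-07 V = 3.70206 V.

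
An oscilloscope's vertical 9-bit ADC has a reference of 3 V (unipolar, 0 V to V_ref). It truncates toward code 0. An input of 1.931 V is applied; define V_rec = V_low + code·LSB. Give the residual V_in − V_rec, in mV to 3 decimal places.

One LSB is 3 V / 512 = 5.859 mV.
Scaled input = 329.5573 LSBs, so code = 329.
Reconstructed: 1.9277344 V.
Difference: 0.00326562 V → 3.266 mV.

3.266 mV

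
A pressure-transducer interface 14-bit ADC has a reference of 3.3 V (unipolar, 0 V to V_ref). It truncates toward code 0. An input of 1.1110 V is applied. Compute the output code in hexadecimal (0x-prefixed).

code 0x158B (decimal 5515)

LSB = 3.3 V / 16384 = 201.42 µV.
Input sits at 5515.947 steps above V_low.
So the output code is 5515.
In hexadecimal (0x-prefixed): 0x158B.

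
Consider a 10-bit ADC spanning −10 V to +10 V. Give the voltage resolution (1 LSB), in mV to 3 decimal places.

Full-scale span = 20 V.
LSB = 20 / 2^10 = 20 / 1024 = 0.0195312 V = 19.531 mV.

19.531 mV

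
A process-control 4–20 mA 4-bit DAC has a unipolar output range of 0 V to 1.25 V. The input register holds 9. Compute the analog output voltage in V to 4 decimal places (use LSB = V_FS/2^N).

LSB = 1.25 V / 2^4 = 78.125 mV.
V_out = 0 + 9 × 0.078125 V = 0.703125 V.

0.7031 V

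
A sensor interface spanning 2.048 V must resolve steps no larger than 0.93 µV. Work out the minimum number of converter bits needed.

22 bits

Number of steps required ≥ 2.048 V / 0.93 µV = 2202150.54.
Need 2^N ≥ 2202150.54; 2^21 = 2097152, 2^22 = 4194304.
Minimum N = 22.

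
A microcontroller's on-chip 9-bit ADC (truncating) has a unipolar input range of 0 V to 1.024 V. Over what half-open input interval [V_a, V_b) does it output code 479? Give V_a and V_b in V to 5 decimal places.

LSB = 1.024/2^9 = 2.000 mV.
V_a = V_low + 479·LSB = 0.958 V; V_b = V_low + 480·LSB = 0.96 V.

[0.95800 V, 0.96000 V)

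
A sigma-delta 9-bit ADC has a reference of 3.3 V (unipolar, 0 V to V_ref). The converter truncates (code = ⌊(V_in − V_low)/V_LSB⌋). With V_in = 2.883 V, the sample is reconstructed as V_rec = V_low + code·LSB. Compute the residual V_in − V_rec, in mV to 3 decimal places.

Step size: 3.3 V ÷ 2^9 = 6.445 mV.
(V_in − V_low)/LSB = (2.883 − 0)/0.00644531 = 447.3018 → code 447 (floor).
V_rec = 0 + 447·0.00644531 = 2.8810547 V.
Difference: 0.00194531 V → 1.945 mV.

1.945 mV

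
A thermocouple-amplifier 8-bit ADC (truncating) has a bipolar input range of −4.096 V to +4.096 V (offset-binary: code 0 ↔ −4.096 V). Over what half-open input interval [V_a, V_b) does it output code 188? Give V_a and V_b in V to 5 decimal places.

[1.92000 V, 1.95200 V)

LSB = 8.192/2^8 = 32.000 mV.
V_a = V_low + 188·LSB = 1.92 V; V_b = V_low + 189·LSB = 1.952 V.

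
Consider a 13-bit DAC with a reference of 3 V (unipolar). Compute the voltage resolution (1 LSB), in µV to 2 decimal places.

366.21 µV

Full-scale span = 3 V.
LSB = 3 / 2^13 = 3 / 8192 = 0.000366211 V = 366.21 µV.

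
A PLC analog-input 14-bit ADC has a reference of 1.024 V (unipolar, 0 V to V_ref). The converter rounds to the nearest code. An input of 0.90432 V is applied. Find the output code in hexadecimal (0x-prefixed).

code 0x3885 (decimal 14469)

LSB = 1.024 V / 16384 = 62.50 µV.
(0.90432 − 0) / 6.25e-05 = 14469.120 LSBs.
round(14469.120) = 14469.
In hexadecimal (0x-prefixed): 0x3885.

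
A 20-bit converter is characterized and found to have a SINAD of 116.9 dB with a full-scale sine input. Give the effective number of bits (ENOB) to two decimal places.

19.13 bits

ENOB = (SINAD − 1.76) / 6.02 = (116.9 − 1.76)/6.02 = 19.126.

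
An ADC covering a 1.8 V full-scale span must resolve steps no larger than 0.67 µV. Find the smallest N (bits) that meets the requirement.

Number of steps required ≥ 1.8 V / 0.67 µV = 2686567.16.
Need 2^N ≥ 2686567.16; 2^21 = 2097152, 2^22 = 4194304.
Minimum N = 22.

22 bits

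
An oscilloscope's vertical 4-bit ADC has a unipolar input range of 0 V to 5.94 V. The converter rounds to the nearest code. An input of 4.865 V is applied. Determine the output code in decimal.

code 13

LSB = 5.94 V / 16 = 371.250 mV.
(V_in − V_low)/LSB = (4.865 − 0) / 0.37125 = 13.104.
So the output code is 13.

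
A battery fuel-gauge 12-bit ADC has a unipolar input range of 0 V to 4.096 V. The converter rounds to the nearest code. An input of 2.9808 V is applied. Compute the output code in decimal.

Full-scale span = 4.096 V; LSB = 4.096/2^12 = 1.000 mV.
(2.9808 − 0) / 0.001 = 2980.800 LSBs.
So the output code is 2981.

code 2981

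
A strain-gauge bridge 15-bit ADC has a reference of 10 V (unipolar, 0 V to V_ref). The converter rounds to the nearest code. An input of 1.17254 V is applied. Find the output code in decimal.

With 32768 levels over 10 V, one step is 305.18 µV.
(V_in − V_low)/LSB = (1.17254 − 0) / 0.000305176 = 3842.179.
round(3842.179) = 3842.

code 3842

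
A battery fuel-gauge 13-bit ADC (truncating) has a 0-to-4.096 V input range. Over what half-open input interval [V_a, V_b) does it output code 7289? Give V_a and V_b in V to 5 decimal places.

[3.64450 V, 3.64500 V)

LSB = 4.096/2^13 = 0.500 mV.
V_a = V_low + 7289·LSB = 3.6445 V; V_b = V_low + 7290·LSB = 3.645 V.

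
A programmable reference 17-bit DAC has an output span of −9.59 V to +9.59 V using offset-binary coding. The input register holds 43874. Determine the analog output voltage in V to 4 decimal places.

LSB = 19.18 V / 2^17 = 146.33 µV.
V_out = (−9.59) + 43874 × 0.000146332 V = -3.16984 V.

-3.1698 V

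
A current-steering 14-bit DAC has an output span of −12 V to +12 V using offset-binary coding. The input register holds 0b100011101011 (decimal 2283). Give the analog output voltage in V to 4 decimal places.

-8.6558 V

LSB = 24 V / 2^14 = 1.465 mV.
Code 0b100011101011 = 2283 decimal.
V_out = (−12) + 2283 × 0.00146484 V = -8.65576 V.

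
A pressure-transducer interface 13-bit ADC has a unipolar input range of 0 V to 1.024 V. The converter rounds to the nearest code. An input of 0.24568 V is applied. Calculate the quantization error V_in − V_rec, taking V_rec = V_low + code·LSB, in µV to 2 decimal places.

Step size: 1.024 V ÷ 2^13 = 125.00 µV.
Scaled input = 1965.4400 LSBs, so code = 1965.
Reconstructed: 0.245625 V.
Difference: 5.5e-05 V → 55.00 µV.

55.00 µV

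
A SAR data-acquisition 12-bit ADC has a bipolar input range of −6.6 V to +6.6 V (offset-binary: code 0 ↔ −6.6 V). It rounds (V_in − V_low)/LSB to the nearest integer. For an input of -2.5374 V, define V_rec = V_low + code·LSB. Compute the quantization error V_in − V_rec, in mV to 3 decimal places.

-1.170 mV

One LSB is 13.2 V / 4096 = 3.223 mV.
(V_in − V_low)/LSB = (-2.5374 − (−6.6))/0.00322266 = 1260.6371 → code 1261 (round).
V_rec = (−6.6) + 1261·0.00322266 = -2.5362305 V.
Difference: -0.00116953 V → -1.170 mV.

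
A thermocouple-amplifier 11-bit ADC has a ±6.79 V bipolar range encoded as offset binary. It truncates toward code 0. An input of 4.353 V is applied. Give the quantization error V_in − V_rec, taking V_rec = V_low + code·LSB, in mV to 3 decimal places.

LSB = 13.58/2^11 = 6.631 mV.
(4.353 − (−6.79))/0.00663086 = 1680.4760; ⌊·⌋ gives code 1680.
V_rec = (−6.79) + 1680·0.00663086 = 4.3498437 V.
Error = 4.353 − 4.3498437 = 0.00315625 V = 3.156 mV.

3.156 mV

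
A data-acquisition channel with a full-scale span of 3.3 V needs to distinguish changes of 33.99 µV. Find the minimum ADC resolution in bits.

Number of steps required ≥ 3.3 V / 33.99 µV = 97087.38.
Need 2^N ≥ 97087.38; 2^16 = 65536, 2^17 = 131072.
Minimum N = 17.

17 bits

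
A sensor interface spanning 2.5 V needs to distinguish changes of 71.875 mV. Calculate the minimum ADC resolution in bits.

6 bits

Number of steps required ≥ 2.5 V / 71.875 mV = 34.78.
Need 2^N ≥ 34.78; 2^5 = 32, 2^6 = 64.
Minimum N = 6.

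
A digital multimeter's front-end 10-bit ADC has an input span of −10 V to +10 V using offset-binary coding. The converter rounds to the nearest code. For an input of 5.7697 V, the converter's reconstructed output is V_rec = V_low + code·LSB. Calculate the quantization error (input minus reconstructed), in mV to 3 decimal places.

One LSB is 20 V / 1024 = 19.531 mV.
(V_in − V_low)/LSB = (5.7697 − (−10))/0.0195312 = 807.4086 → code 807 (round).
V_rec = (−10) + 807·0.0195312 = 5.7617188 V.
Difference: 0.00798125 V → 7.981 mV.

7.981 mV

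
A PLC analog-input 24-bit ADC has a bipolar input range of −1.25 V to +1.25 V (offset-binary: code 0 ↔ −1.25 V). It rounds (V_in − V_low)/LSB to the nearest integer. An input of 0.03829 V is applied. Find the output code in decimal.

code 8645568

LSB = 2.5 V / 16777216 = 0.15 µV.
(0.03829 − (−1.25)) / 1.49012e-07 = 8645567.840 LSBs.
So the output code is 8645568.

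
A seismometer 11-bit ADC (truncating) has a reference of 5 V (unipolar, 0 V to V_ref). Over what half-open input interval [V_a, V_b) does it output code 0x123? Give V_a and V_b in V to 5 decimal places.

LSB = 5/2^11 = 2.441 mV.
Code 0x123 = 291 decimal.
V_a = V_low + 291·LSB = 0.710449 V; V_b = V_low + 292·LSB = 0.712891 V.

[0.71045 V, 0.71289 V)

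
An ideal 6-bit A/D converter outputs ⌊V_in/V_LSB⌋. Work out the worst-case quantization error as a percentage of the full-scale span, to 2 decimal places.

Truncating → worst-case error = 1 LSB = V_FS/2^6, so 100/64 = 1.5625 % of full scale.

1.56 %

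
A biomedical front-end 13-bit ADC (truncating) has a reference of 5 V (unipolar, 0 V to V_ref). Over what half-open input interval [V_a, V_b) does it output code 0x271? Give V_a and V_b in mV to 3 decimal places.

LSB = 5/2^13 = 0.610 mV.
Code 0x271 = 625 decimal.
V_a = V_low + 625·LSB = 0.38147 V; V_b = V_low + 626·LSB = 0.38208 V.

[381.470 mV, 382.080 mV)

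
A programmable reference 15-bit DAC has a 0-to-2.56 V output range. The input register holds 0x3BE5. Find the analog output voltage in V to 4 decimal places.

1.1979 V

LSB = 2.56 V / 2^15 = 78.12 µV.
Code 0x3BE5 = 15333 decimal.
V_out = 0 + 15333 × 7.8125e-05 V = 1.19789 V.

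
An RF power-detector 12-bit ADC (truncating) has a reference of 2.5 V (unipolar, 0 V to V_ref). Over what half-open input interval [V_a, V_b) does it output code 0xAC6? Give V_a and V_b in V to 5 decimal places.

[1.68335 V, 1.68396 V)

LSB = 2.5/2^12 = 0.610 mV.
Code 0xAC6 = 2758 decimal.
V_a = V_low + 2758·LSB = 1.68335 V; V_b = V_low + 2759·LSB = 1.68396 V.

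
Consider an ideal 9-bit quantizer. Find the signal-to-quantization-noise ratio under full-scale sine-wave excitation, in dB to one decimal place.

SNR ≈ 6.02·N + 1.76 dB = 6.02·9 + 1.76 = 55.94 dB.

55.9 dB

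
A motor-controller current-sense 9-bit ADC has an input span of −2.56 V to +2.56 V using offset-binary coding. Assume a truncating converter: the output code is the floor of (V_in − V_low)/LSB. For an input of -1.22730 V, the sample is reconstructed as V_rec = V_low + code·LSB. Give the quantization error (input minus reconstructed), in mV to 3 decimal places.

2.700 mV

Step size: 5.12 V ÷ 2^9 = 10.000 mV.
(V_in − V_low)/LSB = (-1.22730 − (−2.56))/0.01 = 133.2700 → code 133 (floor).
V_rec = (−2.56) + 133·0.01 = -1.23 V.
Error = -1.22730 − (−1.23) = 0.0027 V = 2.700 mV.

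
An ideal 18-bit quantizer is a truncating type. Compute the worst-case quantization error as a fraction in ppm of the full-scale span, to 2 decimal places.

Truncating → worst-case error = 1 LSB = V_FS/2^18, so 1e+06/262144 = 3.8147 ppm of full scale.

3.81 ppm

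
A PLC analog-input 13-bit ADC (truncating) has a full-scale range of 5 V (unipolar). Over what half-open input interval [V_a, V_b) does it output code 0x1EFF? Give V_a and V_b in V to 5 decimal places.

LSB = 5/2^13 = 0.610 mV.
Code 0x1EFF = 7935 decimal.
V_a = V_low + 7935·LSB = 4.84314 V; V_b = V_low + 7936·LSB = 4.84375 V.

[4.84314 V, 4.84375 V)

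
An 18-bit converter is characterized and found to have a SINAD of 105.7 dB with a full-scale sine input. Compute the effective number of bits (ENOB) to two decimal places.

17.27 bits

ENOB = (SINAD − 1.76) / 6.02 = (105.7 − 1.76)/6.02 = 17.266.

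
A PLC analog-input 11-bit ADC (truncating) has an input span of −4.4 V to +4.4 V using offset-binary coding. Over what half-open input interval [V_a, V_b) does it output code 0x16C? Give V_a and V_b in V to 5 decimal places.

[-2.83594 V, -2.83164 V)

LSB = 8.8/2^11 = 4.297 mV.
Code 0x16C = 364 decimal.
V_a = V_low + 364·LSB = -2.83594 V; V_b = V_low + 365·LSB = -2.83164 V.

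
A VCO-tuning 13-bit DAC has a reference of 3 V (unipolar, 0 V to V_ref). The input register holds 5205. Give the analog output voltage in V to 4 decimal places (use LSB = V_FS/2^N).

LSB = 3 V / 2^13 = 366.21 µV.
V_out = 0 + 5205 × 0.000366211 V = 1.90613 V.

1.9061 V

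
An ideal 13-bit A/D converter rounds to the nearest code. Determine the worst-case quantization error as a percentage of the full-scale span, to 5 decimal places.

0.00610 %

Rounding → worst-case error = ½ LSB = V_FS/2^14, so 100/16384 = 0.00610352 % of full scale.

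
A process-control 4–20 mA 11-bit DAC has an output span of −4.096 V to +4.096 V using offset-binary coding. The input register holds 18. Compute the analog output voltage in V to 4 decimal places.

LSB = 8.192 V / 2^11 = 4.000 mV.
V_out = (−4.096) + 18 × 0.004 V = -4.024 V.

-4.0240 V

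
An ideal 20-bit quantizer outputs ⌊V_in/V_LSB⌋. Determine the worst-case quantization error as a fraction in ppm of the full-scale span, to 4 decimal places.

Truncating → worst-case error = 1 LSB = V_FS/2^20, so 1e+06/1048576 = 0.953674 ppm of full scale.

0.9537 ppm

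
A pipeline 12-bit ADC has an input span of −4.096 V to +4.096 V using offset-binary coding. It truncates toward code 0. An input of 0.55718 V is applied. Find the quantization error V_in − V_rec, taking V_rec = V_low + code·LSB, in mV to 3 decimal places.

1.180 mV

One LSB is 8.192 V / 4096 = 2.000 mV.
(0.55718 − (−4.096))/0.002 = 2326.5900; ⌊·⌋ gives code 2326.
Code 2326 maps back to (−4.096) + 2326×0.002 V = 0.556 V.
Error = 0.55718 − 0.556 = 0.00118 V = 1.180 mV.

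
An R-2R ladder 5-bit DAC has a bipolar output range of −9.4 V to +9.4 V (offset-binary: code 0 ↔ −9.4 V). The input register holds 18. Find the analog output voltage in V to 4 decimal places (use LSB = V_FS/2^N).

LSB = 18.8 V / 2^5 = 0.5875 V.
V_out = (−9.4) + 18 × 0.5875 V = 1.175 V.

1.1750 V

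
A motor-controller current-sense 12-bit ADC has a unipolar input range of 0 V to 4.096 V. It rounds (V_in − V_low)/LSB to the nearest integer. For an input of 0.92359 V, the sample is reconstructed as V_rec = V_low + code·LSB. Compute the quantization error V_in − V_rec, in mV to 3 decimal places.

-0.410 mV

LSB = 4.096/2^12 = 1.000 mV.
(V_in − V_low)/LSB = (0.92359 − 0)/0.001 = 923.5900 → code 924 (round).
Reconstructed: 0.924 V.
Error = 0.92359 − 0.924 = -0.00041 V = -0.410 mV.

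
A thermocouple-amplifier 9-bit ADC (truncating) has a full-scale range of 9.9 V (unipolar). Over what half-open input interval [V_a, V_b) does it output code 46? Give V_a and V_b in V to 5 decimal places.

[0.88945 V, 0.90879 V)

LSB = 9.9/2^9 = 19.336 mV.
V_a = V_low + 46·LSB = 0.889453 V; V_b = V_low + 47·LSB = 0.908789 V.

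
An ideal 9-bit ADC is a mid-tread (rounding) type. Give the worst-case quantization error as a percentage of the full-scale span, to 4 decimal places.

0.0977 %

Rounding → worst-case error = ½ LSB = V_FS/2^10, so 100/1024 = 0.0976562 % of full scale.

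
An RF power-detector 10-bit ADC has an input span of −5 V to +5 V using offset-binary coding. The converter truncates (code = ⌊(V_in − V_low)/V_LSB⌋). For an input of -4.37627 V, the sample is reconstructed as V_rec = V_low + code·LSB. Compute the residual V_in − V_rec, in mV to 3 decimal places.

8.496 mV

Step size: 10 V ÷ 2^10 = 9.766 mV.
(-4.37627 − (−5))/0.00976562 = 63.8700; ⌊·⌋ gives code 63.
Code 63 maps back to (−5) + 63×0.00976562 V = -4.3847656 V.
Error = -4.37627 − (−4.3847656) = 0.00849562 V = 8.496 mV.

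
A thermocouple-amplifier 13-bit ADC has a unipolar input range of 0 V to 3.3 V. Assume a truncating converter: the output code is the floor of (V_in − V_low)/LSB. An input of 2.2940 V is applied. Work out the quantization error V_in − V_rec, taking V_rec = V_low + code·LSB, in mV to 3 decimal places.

0.274 mV

One LSB is 3.3 V / 8192 = 402.83 µV.
(2.2940 − 0)/0.000402832 = 5694.6812; ⌊·⌋ gives code 5694.
V_rec = 0 + 5694·0.000402832 = 2.2937256 V.
Difference: 0.000274414 V → 0.274 mV.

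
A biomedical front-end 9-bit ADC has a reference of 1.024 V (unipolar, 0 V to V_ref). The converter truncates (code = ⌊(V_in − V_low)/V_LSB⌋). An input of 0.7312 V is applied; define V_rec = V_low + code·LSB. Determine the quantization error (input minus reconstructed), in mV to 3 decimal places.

One LSB is 1.024 V / 512 = 2.000 mV.
(0.7312 − 0)/0.002 = 365.6000; ⌊·⌋ gives code 365.
Reconstructed: 0.73 V.
Difference: 0.0012 V → 1.200 mV.

1.200 mV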